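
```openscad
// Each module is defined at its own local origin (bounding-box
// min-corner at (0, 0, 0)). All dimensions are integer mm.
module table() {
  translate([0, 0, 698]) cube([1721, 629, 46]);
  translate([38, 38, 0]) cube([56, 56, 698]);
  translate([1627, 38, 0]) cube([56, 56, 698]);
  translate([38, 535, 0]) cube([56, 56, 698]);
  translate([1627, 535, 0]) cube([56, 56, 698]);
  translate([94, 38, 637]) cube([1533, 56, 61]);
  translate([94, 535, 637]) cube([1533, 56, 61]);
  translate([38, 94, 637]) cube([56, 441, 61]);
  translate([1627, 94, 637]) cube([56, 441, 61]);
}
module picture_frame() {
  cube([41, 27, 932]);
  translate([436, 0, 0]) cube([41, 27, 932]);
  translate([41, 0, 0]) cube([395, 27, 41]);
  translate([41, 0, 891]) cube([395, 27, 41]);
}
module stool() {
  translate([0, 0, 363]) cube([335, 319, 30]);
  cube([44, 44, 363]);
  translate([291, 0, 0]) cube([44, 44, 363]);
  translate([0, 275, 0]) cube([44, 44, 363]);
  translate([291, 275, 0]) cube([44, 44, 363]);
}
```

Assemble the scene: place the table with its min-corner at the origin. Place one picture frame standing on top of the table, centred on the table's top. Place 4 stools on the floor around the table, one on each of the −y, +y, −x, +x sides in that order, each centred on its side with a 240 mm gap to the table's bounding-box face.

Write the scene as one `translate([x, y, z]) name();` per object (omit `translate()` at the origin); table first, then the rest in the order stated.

table();
translate([622, 301, 744]) picture_frame();
translate([693, -559, 0]) stool();
translate([693, 869, 0]) stool();
translate([-575, 155, 0]) stool();
translate([1961, 155, 0]) stool();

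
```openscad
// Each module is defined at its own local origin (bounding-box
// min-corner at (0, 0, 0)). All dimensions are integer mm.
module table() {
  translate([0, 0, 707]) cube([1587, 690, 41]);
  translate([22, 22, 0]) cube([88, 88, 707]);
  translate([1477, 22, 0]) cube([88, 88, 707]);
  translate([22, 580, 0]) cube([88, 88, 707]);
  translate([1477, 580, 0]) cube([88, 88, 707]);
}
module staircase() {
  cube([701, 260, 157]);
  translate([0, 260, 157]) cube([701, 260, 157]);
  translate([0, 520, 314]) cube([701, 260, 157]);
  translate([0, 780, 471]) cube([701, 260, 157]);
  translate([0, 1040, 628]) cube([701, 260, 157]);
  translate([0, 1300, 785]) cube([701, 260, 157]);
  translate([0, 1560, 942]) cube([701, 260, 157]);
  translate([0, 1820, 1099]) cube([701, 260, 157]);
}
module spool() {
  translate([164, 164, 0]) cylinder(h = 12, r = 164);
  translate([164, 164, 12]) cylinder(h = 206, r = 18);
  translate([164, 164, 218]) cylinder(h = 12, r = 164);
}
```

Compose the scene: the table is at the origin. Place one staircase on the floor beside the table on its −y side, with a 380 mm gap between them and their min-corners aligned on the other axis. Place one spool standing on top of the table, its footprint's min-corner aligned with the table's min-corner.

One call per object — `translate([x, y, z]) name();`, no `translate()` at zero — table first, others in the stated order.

table();
translate([0, -2460, 0]) staircase();
translate([0, 0, 748]) spool();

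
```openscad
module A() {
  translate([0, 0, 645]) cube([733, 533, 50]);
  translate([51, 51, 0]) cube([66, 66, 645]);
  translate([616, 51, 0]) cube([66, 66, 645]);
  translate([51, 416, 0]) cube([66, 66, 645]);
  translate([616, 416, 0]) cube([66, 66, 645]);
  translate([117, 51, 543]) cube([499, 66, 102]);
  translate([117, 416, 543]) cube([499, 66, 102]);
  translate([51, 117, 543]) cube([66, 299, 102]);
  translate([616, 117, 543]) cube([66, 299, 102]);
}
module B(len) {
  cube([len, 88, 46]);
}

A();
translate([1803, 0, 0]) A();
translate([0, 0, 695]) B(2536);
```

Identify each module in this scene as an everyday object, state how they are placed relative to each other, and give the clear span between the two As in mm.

Second table starts at x = 1803; first ends at x = 733; clear span = 1803 − 733 = 1070 mm.

A is a table. B is a beam. A beam spans the tops of two tables. The clear span between the two tables is 1070 mm.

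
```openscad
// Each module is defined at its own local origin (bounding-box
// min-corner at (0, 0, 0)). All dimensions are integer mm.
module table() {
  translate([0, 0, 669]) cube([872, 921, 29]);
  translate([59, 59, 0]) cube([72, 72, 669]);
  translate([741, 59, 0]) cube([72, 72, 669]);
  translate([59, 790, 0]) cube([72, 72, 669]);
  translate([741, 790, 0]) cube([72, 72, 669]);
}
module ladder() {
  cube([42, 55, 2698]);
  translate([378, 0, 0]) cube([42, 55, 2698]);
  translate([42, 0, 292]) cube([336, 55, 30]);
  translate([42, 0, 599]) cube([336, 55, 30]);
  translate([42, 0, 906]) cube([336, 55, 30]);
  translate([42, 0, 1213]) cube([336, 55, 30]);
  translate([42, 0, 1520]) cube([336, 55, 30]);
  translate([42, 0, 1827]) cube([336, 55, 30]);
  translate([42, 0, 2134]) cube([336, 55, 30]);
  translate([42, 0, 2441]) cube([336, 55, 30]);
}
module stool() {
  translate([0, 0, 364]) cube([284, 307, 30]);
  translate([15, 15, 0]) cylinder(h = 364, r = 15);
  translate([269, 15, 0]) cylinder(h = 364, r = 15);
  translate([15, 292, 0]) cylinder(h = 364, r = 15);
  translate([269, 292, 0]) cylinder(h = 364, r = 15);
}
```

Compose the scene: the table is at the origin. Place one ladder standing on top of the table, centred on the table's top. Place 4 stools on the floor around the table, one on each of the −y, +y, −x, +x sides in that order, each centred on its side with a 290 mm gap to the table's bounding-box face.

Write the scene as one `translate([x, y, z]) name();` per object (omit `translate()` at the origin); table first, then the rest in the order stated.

table();
translate([226, 433, 698]) ladder();
translate([294, -597, 0]) stool();
translate([294, 1211, 0]) stool();
translate([-574, 307, 0]) stool();
translate([1162, 307, 0]) stool();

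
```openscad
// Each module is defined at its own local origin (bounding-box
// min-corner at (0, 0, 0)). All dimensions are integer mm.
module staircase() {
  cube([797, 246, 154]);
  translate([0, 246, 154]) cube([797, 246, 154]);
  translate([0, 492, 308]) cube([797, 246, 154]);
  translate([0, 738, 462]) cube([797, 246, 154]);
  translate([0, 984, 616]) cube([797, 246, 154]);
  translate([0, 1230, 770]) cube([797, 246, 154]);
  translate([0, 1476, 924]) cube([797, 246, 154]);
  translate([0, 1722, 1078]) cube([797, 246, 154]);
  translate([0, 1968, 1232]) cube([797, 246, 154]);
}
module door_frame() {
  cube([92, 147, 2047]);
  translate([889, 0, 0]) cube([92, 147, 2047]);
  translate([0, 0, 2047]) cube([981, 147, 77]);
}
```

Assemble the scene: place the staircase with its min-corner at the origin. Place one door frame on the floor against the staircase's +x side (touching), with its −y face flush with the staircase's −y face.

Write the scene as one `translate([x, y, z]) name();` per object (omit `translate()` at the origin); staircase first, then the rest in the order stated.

staircase();
translate([797, 0, 0]) door_frame();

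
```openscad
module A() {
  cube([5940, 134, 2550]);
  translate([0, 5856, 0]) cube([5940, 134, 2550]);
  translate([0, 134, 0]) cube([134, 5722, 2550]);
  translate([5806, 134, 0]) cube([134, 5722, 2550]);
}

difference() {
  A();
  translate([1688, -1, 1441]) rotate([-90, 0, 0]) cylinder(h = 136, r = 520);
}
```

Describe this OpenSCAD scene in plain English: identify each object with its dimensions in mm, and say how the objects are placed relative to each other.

A is the wall frame of a small rectangular building: four walls, each 2550 mm tall and 134 mm thick, enclosing a footprint 5940 mm (x) by 5990 mm (y) outside-to-outside, with no floor or roof. The front and back walls (the −y and +y sides) span the full width; the two side walls fit between them.

The house frame has a circular hole of radius 520 mm through its front wall, centred at (x = 1688, z = 1441).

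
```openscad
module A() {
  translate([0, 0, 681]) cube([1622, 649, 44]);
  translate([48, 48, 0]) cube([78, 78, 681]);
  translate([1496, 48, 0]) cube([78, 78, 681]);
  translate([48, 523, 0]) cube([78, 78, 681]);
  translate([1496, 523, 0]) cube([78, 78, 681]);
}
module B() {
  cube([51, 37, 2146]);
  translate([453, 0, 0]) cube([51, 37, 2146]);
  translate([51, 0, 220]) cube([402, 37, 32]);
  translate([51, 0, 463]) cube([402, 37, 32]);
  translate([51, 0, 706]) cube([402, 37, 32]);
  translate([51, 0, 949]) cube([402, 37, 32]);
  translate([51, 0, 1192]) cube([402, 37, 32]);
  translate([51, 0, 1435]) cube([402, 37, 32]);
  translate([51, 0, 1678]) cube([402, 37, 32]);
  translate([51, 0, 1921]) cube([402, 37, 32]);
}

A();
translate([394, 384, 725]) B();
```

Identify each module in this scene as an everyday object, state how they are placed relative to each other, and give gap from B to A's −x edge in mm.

A is a table. B is a ladder. The ladder is on top of the table. The gap from the ladder to the table's −x edge is 394 mm.

The ladder's min-x is at 394; the table's min-x is 0; gap = 394 mm.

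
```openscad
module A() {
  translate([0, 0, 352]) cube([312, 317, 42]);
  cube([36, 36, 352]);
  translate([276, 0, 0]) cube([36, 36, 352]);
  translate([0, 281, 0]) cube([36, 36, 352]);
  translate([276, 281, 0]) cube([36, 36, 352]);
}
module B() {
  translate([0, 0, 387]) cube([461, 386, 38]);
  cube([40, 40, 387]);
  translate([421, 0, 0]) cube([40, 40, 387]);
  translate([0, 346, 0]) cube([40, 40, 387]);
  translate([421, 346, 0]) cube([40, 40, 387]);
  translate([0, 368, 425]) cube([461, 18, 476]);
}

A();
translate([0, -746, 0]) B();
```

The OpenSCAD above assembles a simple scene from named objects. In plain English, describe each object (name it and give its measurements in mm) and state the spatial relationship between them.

A is a four-legged stool. The seat is a 312×317×42 mm slab whose top surface is at z = 394 mm; four square legs, each 36×36 mm in cross-section, run from the floor (z = 0) to the underside of the seat, each flush with a corner of the seat.

B is a chair. The seat is a 461×386×38 mm slab with its top at z = 425 mm, on four 40×40 mm corner legs (flush with the seat edges, standing on z = 0). A flat backrest 18 mm thick, 476 mm tall, spans the full seat width and rises from the seat top along its +y edge, rear face flush with the rear of the seat.

The chair is on the floor beside the stool on its −y side.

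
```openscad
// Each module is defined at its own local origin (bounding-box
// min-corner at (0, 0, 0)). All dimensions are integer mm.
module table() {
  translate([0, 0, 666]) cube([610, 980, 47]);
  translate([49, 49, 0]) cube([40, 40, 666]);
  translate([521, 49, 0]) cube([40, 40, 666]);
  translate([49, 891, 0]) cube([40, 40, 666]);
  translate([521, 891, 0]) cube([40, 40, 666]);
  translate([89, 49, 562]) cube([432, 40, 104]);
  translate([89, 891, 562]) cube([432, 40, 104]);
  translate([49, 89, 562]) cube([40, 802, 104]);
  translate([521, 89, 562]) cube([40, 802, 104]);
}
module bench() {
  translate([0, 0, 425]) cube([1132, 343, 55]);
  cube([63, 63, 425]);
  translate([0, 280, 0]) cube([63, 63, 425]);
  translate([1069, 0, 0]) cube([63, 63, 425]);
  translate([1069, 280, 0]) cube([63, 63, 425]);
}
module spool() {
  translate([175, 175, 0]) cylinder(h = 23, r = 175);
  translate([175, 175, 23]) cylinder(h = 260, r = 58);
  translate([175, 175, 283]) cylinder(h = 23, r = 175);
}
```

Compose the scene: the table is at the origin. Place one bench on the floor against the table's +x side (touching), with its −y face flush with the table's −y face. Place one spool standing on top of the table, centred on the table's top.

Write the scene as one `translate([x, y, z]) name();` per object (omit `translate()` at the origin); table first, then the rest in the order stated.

table();
translate([610, 0, 0]) bench();
translate([130, 315, 713]) spool();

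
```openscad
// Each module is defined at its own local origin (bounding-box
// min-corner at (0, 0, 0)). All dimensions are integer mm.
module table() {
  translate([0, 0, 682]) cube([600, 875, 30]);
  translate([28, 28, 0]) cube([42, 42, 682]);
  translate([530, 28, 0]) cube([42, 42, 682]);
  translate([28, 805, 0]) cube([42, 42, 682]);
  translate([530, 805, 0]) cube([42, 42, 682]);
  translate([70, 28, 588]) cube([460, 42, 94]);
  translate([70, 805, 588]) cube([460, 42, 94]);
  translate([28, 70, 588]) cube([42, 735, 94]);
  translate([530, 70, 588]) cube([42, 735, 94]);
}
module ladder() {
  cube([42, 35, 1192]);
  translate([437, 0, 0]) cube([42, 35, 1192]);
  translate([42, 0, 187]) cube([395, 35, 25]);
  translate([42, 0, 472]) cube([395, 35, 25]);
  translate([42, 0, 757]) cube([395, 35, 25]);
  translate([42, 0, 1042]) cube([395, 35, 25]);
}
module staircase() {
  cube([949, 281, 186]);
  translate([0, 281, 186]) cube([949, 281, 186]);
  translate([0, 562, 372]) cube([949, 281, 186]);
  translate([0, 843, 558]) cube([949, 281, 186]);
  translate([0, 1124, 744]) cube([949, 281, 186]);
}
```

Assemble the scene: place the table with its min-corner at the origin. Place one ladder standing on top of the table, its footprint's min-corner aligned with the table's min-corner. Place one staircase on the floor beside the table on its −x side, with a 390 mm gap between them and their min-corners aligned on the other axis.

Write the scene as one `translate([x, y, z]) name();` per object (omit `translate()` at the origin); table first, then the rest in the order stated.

table();
translate([0, 0, 712]) ladder();
translate([-1339, 0, 0]) staircase();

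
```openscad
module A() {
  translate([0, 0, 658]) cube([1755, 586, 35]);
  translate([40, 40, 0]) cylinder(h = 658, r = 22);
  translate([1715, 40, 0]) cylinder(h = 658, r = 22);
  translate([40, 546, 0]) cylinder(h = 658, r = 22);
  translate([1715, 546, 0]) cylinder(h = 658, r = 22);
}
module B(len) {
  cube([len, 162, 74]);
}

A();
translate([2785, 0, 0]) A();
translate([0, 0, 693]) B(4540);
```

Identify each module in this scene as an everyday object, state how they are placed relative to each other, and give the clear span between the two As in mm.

A is a table. B is a beam. A beam spans the tops of two tables. The clear span between the two tables is 1030 mm.

Second table starts at x = 2785; first ends at x = 1755; clear span = 2785 − 1755 = 1030 mm.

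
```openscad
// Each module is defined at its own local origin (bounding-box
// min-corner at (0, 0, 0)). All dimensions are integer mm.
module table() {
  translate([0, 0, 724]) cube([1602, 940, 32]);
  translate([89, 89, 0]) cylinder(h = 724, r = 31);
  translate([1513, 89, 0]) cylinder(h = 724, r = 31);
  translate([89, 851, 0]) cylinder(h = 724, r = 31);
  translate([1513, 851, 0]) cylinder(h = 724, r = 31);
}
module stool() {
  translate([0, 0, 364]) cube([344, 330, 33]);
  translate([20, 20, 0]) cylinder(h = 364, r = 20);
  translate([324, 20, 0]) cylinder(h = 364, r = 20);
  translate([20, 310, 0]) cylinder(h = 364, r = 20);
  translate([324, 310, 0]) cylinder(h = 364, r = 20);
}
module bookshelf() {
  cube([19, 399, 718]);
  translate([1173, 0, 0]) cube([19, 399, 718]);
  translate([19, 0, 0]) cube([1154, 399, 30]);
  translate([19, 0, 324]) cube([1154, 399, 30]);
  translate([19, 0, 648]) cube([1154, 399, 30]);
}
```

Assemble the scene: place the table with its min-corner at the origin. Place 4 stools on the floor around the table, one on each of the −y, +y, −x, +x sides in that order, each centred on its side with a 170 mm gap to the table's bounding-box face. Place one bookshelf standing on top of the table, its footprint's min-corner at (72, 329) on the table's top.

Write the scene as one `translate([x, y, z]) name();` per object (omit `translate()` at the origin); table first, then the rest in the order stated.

table();
translate([629, -500, 0]) stool();
translate([629, 1110, 0]) stool();
translate([-514, 305, 0]) stool();
translate([1772, 305, 0]) stool();
translate([72, 329, 756]) bookshelf();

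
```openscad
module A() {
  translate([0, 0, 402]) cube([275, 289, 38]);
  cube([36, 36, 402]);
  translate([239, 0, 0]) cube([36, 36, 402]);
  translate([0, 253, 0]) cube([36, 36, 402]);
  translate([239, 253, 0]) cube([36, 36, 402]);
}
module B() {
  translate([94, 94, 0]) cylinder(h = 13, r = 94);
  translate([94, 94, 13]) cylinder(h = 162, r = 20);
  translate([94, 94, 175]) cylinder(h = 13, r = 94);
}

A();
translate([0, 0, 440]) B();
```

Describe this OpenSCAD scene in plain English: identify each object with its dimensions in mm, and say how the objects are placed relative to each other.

A is a four-legged stool. The seat is 275×289 mm, 38 mm thick, top at z = 440 mm. It stands on four square legs, each 36×36 mm in cross-section, from z = 0 to the seat underside, each flush with a corner of the seat.

B is a spool: two coaxial disc flanges of radius 94 mm and thickness 13 mm, joined by a core cylinder of radius 20 mm and height 162 mm. The lower flange rests on z = 0 and the three cylinders share a vertical axis.

The spool is on top of the stool.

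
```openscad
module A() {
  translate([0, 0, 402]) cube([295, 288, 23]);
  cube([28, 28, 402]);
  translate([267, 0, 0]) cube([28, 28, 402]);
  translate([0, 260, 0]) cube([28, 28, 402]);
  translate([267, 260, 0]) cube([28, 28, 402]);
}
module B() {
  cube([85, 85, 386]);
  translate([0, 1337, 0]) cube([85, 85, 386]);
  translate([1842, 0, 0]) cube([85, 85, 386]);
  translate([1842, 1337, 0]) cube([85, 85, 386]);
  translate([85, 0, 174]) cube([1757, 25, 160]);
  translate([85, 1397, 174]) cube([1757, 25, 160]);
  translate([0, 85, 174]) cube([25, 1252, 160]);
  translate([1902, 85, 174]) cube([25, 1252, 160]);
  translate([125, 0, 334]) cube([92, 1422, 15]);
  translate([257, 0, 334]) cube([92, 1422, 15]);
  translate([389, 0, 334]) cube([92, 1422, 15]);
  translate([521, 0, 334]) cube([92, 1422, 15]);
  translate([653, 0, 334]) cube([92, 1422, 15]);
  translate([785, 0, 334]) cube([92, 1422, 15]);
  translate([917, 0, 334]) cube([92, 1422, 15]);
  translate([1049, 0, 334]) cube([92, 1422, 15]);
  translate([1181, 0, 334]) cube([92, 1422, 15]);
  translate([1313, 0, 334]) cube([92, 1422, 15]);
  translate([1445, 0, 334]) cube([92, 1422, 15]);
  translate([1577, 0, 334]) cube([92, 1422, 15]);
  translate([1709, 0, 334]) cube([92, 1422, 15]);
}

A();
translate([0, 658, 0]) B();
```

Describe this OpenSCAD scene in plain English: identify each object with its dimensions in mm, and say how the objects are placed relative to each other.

A is a four-legged stool. The seat is 295×288 mm, 23 mm thick, top at z = 425 mm. It stands on four square legs, each 28×28 mm in cross-section, from z = 0 to the seat underside, each flush with a corner of the seat.

B is a bed frame 1927 mm long (x) by 1422 mm wide (y). Four 85×85 mm corner posts, 386 mm tall, at the corners of the footprint. Four rails of 25 mm thickness and 160 mm height run between adjacent posts with their undersides at z = 174 mm, their outer faces flush with the outside of the frame (the two x-running rails run between the posts' inner faces; the two y-running rails run between the posts' inner faces). 13 slats, each 92 mm wide (x) and 15 mm thick, lie across the top of the two x-running rails, running the full 1422 mm width of the frame in y; the slats are evenly spaced along x between the inner faces of the end posts with equal gaps (rounded down to the nearest mm) at the −x end and between each pair — any rounding remainder accumulates at the +x end.

The bed frame is on the floor beside the stool on its +y side.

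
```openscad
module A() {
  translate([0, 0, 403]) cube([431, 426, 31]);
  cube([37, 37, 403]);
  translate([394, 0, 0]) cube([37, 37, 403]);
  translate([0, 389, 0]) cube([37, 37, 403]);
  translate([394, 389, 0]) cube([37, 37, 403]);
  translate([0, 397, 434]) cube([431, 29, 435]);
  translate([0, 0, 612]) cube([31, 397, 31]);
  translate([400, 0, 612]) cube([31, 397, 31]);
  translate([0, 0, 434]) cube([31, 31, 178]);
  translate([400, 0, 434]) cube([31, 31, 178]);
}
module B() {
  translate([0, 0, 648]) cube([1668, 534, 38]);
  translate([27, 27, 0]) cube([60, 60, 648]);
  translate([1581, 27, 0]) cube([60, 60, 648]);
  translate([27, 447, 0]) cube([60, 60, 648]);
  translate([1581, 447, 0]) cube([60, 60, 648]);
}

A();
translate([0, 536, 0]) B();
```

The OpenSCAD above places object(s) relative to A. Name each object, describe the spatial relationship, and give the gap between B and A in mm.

The table's nearest face is 110 mm from the chair's +y face.

A is a chair. B is a table. The table is on the floor beside the chair on its +y side. The gap between the table and the chair is 110 mm.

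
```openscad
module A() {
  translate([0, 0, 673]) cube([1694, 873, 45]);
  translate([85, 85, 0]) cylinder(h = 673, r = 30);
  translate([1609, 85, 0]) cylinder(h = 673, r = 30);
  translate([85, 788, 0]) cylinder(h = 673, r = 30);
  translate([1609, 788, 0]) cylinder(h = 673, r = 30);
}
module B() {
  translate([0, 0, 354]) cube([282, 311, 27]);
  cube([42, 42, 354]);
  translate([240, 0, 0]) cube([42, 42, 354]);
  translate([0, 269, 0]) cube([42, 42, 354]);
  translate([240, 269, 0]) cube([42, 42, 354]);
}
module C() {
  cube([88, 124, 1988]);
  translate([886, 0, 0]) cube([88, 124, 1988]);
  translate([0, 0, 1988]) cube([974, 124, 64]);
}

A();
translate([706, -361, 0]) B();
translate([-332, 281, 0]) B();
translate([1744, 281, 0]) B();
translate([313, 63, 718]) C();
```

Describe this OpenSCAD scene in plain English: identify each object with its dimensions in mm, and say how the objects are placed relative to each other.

A is a table with a 1694×873 mm rectangular top, 45 mm thick, top surface at z = 718 mm, supported by four round legs of 60 mm diameter, each leg's bounding box inset 55 mm from the nearest pair of top edges, running from the floor.

B is a four-legged stool. The seat is 282×311 mm, 27 mm thick, top at z = 381 mm. It stands on four square legs, each 42×42 mm in cross-section, from z = 0 to the seat underside, each flush with a corner of the seat.

C is a rectangular door frame: two vertical jambs of 88×124 mm section, 1988 mm tall, with a clear opening 798 mm wide between their inner faces. A header 64 mm tall and 124 mm deep lies on top of the jambs and spans the full outside width.

Three stools sit around the table at the −y, −x, +x sides. The door frame is on top of the table.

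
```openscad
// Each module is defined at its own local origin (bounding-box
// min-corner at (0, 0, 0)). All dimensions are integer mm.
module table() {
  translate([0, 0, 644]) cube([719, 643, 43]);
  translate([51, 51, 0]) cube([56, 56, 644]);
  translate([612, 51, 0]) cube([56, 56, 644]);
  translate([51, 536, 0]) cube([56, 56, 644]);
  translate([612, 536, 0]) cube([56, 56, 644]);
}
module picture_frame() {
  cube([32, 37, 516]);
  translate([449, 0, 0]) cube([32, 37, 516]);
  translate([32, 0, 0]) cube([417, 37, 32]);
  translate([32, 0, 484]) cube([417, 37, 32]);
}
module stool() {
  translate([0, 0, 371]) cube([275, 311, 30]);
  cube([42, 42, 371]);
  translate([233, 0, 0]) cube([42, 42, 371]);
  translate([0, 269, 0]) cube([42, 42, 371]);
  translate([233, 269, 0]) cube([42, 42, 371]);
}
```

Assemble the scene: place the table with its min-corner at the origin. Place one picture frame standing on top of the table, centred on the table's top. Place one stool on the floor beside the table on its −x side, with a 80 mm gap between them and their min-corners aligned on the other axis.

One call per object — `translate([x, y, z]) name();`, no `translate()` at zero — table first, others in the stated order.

table();
translate([119, 303, 687]) picture_frame();
translate([-355, 0, 0]) stool();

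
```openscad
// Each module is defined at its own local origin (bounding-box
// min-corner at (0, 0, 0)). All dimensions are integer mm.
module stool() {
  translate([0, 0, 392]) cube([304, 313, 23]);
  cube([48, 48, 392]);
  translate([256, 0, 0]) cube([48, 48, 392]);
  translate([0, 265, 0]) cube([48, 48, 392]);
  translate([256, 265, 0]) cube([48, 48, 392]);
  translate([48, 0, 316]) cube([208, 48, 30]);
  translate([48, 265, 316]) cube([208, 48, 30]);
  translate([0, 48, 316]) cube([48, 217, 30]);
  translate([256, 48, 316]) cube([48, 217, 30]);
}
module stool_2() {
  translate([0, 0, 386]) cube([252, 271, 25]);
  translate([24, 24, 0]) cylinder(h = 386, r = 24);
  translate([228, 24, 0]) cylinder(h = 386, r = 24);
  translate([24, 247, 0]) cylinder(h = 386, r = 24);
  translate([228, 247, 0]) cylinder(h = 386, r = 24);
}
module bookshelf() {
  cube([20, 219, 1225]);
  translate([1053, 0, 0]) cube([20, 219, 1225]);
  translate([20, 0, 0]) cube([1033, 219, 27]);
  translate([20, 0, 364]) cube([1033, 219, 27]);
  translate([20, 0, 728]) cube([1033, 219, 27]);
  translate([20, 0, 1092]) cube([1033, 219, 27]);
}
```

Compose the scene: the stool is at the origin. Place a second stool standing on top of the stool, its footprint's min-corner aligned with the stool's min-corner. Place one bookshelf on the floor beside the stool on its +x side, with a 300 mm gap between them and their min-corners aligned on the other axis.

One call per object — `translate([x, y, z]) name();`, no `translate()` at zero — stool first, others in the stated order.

stool();
translate([0, 0, 415]) stool_2();
translate([604, 0, 0]) bookshelf();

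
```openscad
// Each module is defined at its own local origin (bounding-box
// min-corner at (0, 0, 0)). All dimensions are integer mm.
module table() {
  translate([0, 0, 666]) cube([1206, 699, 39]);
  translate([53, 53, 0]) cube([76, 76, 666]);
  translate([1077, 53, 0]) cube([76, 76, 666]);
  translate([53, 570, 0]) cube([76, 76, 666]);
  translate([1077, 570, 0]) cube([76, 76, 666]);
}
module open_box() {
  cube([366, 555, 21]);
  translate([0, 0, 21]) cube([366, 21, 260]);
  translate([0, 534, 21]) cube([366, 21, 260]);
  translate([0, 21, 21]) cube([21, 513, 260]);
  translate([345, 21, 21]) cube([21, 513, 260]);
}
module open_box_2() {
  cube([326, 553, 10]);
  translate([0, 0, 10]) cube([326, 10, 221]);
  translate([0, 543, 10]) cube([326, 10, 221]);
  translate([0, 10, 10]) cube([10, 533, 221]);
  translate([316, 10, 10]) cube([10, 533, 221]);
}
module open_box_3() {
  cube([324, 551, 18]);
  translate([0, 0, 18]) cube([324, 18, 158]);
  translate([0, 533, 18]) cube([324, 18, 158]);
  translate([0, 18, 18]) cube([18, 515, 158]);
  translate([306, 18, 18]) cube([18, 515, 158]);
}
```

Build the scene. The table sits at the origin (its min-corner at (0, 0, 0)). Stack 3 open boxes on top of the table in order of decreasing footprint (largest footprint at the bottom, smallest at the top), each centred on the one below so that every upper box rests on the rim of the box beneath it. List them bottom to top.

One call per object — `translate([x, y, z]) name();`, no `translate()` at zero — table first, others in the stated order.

table();
translate([420, 72, 705]) open_box();
translate([440, 73, 986]) open_box_2();
translate([441, 74, 1217]) open_box_3();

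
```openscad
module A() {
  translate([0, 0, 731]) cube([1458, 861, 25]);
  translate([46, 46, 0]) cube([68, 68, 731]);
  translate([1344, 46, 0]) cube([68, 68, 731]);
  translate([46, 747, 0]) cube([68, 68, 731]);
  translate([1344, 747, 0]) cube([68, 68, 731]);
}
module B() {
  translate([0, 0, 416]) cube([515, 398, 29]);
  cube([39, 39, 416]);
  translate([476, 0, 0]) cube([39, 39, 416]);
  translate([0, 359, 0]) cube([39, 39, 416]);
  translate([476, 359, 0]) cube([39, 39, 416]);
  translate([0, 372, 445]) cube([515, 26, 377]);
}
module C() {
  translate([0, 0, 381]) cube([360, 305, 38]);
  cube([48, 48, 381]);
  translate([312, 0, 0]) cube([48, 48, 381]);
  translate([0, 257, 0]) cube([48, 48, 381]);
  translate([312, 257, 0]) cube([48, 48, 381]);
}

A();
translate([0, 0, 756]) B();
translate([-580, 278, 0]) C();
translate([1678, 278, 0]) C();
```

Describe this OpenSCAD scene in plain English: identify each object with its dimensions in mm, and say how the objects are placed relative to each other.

A is a table: top 1458 mm (x) × 861 mm (y), 25 mm thick, upper face at z = 756 mm, on four 68×68 mm square legs, each inset 46 mm from the nearest pair of top edges, running from z = 0 to the bottom of the top.

B is a chair. The seat is a 515×398×29 mm slab with its top at z = 445 mm, on four 39×39 mm corner legs (flush with the seat edges, standing on z = 0). A flat backrest 26 mm thick, 377 mm tall, spans the full seat width and rises from the seat top along its +y edge, rear face flush with the rear of the seat.

C is a simple wooden stool: a rectangular seat 360 mm (x) by 305 mm (y), 38 mm thick, top face at z = 419 mm, on four square legs, each 48×48 mm in cross-section. The legs rest on z = 0, each flush with a corner of the seat.

The chair is on top of the table. Two stools sit around the table at the −x, +x sides.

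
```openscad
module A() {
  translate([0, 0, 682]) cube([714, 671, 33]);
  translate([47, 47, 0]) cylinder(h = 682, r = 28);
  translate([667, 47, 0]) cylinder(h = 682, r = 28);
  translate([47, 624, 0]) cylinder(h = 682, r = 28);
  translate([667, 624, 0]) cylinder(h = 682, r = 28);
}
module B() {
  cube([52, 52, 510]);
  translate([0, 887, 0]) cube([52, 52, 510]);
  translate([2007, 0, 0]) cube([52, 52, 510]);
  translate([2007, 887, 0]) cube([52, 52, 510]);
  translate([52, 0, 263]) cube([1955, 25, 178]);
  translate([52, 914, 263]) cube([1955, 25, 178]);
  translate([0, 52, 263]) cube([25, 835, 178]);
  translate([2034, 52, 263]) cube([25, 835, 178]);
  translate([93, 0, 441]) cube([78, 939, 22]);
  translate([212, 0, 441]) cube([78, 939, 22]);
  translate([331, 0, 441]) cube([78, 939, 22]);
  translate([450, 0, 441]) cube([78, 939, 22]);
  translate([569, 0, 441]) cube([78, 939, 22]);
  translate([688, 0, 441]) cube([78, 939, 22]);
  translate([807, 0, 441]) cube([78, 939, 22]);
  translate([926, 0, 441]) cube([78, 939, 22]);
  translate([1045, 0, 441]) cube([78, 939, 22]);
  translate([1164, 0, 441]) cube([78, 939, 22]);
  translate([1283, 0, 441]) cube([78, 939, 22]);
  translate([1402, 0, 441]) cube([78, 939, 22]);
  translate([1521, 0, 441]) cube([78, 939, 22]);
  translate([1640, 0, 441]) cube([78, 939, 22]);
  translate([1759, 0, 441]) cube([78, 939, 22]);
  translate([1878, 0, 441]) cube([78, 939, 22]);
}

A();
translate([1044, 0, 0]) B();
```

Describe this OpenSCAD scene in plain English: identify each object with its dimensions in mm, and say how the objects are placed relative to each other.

A is a table with a 714×671 mm rectangular top, 33 mm thick, top surface at z = 715 mm, supported by four round legs of 56 mm diameter, each leg's bounding box inset 19 mm from the nearest pair of top edges, running from the floor.

B is a bed frame 2059 mm long (x) by 939 mm wide (y). Four 52×52 mm corner posts, 510 mm tall, at the corners of the footprint. Four rails of 25 mm thickness and 178 mm height run between adjacent posts with their undersides at z = 263 mm, their outer faces flush with the outside of the frame (the two x-running rails run between the posts' inner faces; the two y-running rails run between the posts' inner faces). 16 slats, each 78 mm wide (x) and 22 mm thick, lie across the top of the two x-running rails, running the full 939 mm width of the frame in y; the slats are evenly spaced along x between the inner faces of the end posts with equal gaps (rounded down to the nearest mm) at the −x end and between each pair — any rounding remainder accumulates at the +x end.

The bed frame is on the floor beside the table on its +x side.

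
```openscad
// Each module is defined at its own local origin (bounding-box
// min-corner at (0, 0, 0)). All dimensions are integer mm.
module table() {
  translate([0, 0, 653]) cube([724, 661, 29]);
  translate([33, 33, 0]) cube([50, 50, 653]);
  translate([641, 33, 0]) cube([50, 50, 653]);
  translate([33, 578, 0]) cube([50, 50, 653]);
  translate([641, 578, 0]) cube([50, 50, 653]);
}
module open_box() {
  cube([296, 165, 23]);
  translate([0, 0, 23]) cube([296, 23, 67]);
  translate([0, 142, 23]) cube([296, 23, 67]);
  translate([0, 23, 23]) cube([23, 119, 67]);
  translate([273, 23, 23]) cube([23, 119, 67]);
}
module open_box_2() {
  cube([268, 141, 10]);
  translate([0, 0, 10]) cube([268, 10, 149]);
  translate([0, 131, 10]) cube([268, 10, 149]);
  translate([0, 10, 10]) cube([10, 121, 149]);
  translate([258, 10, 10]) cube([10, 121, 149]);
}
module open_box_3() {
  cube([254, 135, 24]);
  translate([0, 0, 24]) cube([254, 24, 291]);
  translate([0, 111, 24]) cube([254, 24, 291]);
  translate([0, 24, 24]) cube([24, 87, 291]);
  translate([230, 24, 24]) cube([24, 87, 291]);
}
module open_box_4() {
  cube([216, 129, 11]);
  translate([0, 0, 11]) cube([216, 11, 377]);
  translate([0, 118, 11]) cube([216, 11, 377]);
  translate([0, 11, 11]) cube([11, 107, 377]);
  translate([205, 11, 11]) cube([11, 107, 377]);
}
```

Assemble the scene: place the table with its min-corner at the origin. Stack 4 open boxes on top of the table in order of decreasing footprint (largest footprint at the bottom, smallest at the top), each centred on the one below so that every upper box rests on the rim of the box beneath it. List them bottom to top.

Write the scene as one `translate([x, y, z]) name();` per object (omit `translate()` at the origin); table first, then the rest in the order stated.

table();
translate([214, 248, 682]) open_box();
translate([228, 260, 772]) open_box_2();
translate([235, 263, 931]) open_box_3();
translate([254, 266, 1246]) open_box_4();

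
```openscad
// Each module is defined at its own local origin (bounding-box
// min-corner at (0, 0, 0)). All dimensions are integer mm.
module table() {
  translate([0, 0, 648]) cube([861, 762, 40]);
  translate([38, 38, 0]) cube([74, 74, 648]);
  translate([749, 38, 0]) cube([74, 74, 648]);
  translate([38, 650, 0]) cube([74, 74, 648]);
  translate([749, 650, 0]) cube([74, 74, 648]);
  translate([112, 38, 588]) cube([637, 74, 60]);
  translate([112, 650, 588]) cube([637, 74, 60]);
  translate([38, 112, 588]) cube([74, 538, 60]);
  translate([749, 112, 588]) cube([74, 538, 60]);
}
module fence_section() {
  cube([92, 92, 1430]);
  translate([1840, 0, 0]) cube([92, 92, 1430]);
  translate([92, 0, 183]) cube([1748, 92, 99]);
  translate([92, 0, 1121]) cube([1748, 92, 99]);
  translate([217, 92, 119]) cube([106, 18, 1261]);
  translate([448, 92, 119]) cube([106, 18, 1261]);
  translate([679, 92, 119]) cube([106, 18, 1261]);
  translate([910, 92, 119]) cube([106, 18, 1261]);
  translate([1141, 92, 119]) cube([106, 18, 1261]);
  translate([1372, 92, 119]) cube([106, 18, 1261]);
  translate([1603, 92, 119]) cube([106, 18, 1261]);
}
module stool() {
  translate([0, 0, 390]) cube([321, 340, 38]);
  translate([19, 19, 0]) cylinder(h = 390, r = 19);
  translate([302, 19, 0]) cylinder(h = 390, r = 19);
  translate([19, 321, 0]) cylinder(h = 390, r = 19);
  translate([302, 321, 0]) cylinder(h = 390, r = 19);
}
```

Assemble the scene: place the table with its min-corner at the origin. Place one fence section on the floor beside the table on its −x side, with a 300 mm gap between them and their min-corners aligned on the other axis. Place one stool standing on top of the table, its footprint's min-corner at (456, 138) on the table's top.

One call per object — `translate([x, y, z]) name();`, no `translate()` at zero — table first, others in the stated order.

table();
translate([-2232, 0, 0]) fence_section();
translate([456, 138, 688]) stool();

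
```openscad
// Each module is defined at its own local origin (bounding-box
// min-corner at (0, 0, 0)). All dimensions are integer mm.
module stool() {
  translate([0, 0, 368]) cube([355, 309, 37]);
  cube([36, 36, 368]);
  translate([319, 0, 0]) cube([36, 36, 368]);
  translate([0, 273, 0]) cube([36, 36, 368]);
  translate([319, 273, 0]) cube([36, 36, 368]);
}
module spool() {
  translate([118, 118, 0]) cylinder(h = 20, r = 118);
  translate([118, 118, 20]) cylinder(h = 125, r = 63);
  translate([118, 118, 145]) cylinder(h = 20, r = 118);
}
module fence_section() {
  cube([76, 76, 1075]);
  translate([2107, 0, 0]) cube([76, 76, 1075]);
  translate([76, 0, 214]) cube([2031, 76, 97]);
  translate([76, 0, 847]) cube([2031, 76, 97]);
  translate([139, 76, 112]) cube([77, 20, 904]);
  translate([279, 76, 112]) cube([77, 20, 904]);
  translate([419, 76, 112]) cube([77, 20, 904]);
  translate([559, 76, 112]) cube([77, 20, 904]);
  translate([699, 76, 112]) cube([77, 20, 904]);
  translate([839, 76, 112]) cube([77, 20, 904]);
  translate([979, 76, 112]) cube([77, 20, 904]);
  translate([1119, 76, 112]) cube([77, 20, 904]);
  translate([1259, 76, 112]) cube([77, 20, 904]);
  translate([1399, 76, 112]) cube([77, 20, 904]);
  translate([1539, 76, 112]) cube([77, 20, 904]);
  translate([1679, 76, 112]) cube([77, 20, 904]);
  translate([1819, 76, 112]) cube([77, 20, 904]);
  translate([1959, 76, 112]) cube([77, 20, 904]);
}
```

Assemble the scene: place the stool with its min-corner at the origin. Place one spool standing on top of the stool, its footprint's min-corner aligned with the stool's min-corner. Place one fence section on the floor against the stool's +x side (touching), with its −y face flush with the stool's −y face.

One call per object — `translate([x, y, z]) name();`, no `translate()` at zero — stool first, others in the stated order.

stool();
translate([0, 0, 405]) spool();
translate([355, 0, 0]) fence_section();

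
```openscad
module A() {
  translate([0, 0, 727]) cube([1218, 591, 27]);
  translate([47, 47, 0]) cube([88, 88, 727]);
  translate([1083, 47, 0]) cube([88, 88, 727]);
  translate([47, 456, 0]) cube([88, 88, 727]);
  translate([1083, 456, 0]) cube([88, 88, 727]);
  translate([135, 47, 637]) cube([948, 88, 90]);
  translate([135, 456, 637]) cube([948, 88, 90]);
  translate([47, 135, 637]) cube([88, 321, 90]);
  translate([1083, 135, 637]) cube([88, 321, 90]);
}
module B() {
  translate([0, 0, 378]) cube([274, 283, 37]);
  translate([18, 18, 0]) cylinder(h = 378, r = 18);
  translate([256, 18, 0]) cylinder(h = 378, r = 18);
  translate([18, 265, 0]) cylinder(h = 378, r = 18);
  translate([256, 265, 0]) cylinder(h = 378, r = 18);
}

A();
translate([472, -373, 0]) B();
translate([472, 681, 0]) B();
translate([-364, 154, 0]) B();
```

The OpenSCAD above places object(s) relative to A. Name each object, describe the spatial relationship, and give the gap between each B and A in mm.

Each stool's nearest face is 90 mm from the table's bounding box.

A is a table. B is a stool. Three stools sit around the table at the −y, +y, −x sides. The gap between each stool and the table is 90 mm.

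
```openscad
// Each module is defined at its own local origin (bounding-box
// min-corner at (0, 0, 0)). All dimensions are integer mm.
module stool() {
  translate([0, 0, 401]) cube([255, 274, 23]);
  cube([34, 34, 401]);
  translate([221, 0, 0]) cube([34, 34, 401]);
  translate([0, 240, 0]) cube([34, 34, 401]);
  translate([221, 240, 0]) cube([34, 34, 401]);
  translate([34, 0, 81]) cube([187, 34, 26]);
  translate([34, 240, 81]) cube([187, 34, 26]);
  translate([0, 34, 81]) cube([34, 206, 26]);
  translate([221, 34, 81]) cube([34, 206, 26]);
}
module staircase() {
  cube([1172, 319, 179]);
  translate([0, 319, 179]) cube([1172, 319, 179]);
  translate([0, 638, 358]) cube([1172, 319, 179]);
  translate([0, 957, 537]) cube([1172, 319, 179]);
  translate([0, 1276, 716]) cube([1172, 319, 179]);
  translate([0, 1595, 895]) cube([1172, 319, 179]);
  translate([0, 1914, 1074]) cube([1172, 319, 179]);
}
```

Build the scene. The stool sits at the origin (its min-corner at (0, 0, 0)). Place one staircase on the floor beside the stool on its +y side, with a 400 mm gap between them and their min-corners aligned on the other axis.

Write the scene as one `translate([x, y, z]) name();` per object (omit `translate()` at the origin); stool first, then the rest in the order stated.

stool();
translate([0, 674, 0]) staircase();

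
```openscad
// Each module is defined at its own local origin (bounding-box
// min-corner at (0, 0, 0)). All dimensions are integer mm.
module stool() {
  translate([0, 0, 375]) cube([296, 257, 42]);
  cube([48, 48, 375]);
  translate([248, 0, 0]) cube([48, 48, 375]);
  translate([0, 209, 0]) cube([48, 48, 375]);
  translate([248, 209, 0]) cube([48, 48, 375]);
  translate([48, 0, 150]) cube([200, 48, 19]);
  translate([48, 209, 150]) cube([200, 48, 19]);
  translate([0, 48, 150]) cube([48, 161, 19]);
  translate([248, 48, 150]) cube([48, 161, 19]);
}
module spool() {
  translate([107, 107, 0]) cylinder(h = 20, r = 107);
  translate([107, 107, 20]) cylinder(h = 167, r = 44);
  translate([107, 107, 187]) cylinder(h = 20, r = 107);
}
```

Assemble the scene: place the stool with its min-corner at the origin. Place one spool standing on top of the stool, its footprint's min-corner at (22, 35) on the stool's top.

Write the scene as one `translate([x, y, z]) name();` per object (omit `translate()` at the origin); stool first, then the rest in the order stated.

stool();
translate([22, 35, 417]) spool();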